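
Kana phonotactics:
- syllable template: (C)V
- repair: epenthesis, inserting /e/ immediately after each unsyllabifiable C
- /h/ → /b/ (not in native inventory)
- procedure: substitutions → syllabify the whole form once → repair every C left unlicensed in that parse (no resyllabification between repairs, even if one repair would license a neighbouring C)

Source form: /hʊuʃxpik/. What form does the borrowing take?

Substitution: /h/ → /b/, giving /bʊuʃxpik/.
Under (C)V, the unsyllabifiable consonants are /ʃ/, /x/, /k/ (no codas are permitted; onsets are limited to one consonant).
Each unlicensed consonant becomes the onset of a new syllable: /ʃ/ → /ʃe/, /x/ → /xe/, /k/ → /ke/.

bʊuʃexepike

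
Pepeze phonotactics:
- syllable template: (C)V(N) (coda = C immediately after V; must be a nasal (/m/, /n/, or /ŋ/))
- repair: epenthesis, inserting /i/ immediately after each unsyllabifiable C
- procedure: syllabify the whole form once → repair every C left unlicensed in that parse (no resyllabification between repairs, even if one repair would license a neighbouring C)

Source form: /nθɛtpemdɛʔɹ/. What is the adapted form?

niθɛtipemdɛʔiɹi

Syllabifying with onset maximization leaves /n/, /t/, /ʔ/, /ɹ/ stranded (only a nasal (/m/, /n/, or /ŋ/) is licensed in coda position; onsets are limited to one consonant).
Inserting the epenthetic vowel yields /n/ → /ni/, /t/ → /ti/, /ʔ/ → /ʔi/, /ɹ/ → /ɹi/.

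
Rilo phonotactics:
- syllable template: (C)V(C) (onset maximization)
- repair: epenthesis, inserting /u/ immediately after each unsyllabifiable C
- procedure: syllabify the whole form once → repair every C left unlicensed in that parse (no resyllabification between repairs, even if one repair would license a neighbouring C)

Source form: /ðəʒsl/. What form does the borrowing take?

Under (C)V(C), the unsyllabifiable consonants are /s/, /l/ (at most one coda consonant is licensed; onsets are limited to one consonant).
Each unlicensed consonant becomes the onset of a new syllable: /s/ → /su/, /l/ → /lu/.

ðəʒsulu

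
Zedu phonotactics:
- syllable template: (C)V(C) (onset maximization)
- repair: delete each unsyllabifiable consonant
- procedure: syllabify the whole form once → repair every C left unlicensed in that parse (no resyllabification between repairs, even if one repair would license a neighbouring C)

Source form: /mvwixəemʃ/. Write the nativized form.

The consonants /m/, /v/, /ʃ/ cannot be parsed into a legal (C)V(C) syllable (at most one coda consonant is licensed; onsets are limited to one consonant).
Each unlicensed consonant is deleted: /m/, /v/, /ʃ/.

wixəem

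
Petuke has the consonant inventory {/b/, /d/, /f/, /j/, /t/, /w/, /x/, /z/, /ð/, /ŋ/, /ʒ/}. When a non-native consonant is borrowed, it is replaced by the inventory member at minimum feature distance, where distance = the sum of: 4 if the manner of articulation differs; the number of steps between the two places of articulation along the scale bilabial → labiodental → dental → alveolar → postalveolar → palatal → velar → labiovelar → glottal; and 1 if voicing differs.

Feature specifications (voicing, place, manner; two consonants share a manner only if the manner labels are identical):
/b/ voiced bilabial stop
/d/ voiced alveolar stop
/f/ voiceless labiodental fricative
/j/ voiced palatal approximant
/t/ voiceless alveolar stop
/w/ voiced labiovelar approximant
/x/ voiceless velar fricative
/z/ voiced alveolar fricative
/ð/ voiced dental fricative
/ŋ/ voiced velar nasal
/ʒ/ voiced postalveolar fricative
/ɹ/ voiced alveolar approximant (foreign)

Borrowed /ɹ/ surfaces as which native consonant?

j

/j/ is closest: same manner (approximant), place distance 2 (alveolar→palatal), same voicing; total 2. Next closest is /d/ at distance 4.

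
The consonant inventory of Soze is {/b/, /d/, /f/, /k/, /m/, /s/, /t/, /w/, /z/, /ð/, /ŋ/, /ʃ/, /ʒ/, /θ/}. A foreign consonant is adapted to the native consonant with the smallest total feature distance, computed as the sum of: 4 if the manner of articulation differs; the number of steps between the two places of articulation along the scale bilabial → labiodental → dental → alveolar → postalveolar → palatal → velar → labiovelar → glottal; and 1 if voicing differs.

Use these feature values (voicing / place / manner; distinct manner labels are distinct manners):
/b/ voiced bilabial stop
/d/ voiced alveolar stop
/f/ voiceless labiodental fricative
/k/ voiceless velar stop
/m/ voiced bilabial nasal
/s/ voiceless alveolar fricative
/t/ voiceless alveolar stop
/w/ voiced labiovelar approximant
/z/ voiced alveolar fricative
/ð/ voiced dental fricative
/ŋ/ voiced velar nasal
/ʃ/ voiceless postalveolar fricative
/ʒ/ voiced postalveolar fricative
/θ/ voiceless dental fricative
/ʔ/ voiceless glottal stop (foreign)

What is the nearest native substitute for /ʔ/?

/k/ is closest: same manner (stop), place distance 2 (glottal→velar), same voicing; total 2. Next closest is /t/ at distance 5.

k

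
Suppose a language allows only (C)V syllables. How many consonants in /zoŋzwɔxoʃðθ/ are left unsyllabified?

5

Under (C)V, the unsyllabifiable consonants are /ŋ/, /z/, /ʃ/, /ð/, /θ/ (no codas are permitted; onsets are limited to one consonant).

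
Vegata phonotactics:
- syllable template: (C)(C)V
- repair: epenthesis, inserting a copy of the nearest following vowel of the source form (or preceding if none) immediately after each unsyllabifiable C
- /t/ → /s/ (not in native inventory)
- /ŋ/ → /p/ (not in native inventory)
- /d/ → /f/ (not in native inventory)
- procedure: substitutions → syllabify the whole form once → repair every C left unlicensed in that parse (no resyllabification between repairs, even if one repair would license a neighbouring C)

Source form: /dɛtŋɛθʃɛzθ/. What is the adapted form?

Substitution: /d/ → /f/, /t/ → /s/, /ŋ/ → /p/, giving /fɛspɛθʃɛzθ/.
Syllabifying with onset maximization leaves /z/, /θ/ stranded (no codas are permitted; onsets may contain at most 2 consonants).
Epenthesis after each stranded consonant: /z/ → /zɛ/, /θ/ → /θɛ/.

fɛspɛθʃɛzɛθɛ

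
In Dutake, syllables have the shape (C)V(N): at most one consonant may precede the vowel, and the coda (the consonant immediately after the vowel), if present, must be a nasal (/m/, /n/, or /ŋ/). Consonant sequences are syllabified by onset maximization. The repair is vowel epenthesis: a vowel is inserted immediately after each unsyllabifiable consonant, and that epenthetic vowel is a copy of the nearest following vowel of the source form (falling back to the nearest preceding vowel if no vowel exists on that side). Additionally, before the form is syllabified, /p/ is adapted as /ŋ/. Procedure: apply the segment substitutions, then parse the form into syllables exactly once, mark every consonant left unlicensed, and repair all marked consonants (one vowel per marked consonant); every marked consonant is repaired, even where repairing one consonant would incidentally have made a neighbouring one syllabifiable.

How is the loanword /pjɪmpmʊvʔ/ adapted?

ŋɪjɪmŋʊmʊvʊʔʊ

Substitution: /p/ → /ŋ/, giving /ŋjɪmŋmʊvʔ/.
The consonants /ŋ/, /ŋ/, /v/, /ʔ/ cannot be parsed into a legal (C)V(N) syllable (only a nasal (/m/, /n/, or /ŋ/) is licensed in coda position; onsets are limited to one consonant).
Each unlicensed consonant becomes the onset of a new syllable: /ŋ/ → /ŋɪ/, /ŋ/ → /ŋʊ/, /v/ → /vʊ/, /ʔ/ → /ʔʊ/.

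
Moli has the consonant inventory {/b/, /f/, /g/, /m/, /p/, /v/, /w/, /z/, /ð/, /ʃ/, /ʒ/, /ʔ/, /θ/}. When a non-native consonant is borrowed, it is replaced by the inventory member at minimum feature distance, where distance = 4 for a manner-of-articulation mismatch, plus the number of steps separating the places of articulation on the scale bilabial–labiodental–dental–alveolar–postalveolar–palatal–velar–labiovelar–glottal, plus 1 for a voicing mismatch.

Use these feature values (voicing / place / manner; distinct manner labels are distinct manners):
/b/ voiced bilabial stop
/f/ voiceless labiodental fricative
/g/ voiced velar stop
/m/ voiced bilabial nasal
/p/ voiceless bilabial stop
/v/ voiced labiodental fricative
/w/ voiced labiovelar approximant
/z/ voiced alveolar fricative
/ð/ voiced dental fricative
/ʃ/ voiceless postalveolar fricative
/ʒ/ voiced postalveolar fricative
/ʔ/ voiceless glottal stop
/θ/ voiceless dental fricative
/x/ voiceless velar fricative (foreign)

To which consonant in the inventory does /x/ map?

/ʃ/ is closest: same manner (fricative), place distance 2 (velar→postalveolar), same voicing; total 2. Next closest is /ʒ/ at distance 3.

ʃ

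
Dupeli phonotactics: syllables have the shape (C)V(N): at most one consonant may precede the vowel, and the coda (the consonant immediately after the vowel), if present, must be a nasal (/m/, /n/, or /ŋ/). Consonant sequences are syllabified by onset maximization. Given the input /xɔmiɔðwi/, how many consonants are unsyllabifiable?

1

Syllabifying with onset maximization leaves /ð/ stranded (only a nasal (/m/, /n/, or /ŋ/) is licensed in coda position; onsets are limited to one consonant).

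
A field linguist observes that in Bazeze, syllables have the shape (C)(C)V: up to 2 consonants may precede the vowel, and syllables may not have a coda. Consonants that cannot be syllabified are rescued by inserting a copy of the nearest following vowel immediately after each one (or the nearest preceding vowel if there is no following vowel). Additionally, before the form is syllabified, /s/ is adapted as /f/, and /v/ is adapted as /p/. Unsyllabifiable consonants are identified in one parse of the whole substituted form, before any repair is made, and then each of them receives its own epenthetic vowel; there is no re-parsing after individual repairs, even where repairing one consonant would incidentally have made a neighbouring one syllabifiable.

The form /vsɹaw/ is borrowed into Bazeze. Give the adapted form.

Substitution: /v/ → /p/, /s/ → /f/, giving /pfɹaw/.
Syllabifying with onset maximization leaves /p/, /w/ stranded (no codas are permitted; onsets may contain at most 2 consonants).
Epenthesis after each stranded consonant: /p/ → /pa/, /w/ → /wa/.

pafɹawa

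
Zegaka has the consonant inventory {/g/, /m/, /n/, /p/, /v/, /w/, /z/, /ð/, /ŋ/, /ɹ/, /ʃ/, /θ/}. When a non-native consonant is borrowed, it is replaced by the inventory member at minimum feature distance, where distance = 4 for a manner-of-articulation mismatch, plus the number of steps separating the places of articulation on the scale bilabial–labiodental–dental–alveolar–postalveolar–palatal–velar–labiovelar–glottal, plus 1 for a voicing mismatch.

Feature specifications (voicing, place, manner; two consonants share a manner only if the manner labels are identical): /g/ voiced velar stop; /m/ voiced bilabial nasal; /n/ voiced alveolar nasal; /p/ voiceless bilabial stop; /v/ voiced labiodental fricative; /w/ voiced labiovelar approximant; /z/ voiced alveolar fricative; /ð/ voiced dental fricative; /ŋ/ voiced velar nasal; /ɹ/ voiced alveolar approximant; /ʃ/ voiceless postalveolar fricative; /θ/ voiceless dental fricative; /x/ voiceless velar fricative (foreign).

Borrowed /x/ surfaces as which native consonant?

ʃ

/ʃ/ is closest: same manner (fricative), place distance 2 (velar→postalveolar), same voicing; total 2. Next closest is /z/ at distance 4.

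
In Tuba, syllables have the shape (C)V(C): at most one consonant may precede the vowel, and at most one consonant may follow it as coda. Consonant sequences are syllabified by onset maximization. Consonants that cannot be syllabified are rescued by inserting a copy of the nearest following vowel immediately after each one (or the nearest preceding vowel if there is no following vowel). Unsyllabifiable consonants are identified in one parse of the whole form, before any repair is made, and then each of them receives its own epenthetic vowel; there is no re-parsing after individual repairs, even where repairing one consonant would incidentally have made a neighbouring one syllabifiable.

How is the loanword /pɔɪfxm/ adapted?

pɔɪfxɪmɪ

Syllabifying with onset maximization leaves /x/, /m/ stranded (at most one coda consonant is licensed; onsets are limited to one consonant).
Epenthesis after each stranded consonant: /x/ → /xɪ/, /m/ → /mɪ/.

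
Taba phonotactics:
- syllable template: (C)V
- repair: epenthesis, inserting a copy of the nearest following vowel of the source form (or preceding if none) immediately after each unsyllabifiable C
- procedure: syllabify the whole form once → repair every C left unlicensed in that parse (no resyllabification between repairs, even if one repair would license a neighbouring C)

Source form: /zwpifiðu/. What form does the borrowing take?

ziwipifiðu

Under (C)V, the unsyllabifiable consonants are /z/, /w/ (no codas are permitted; onsets are limited to one consonant).
Each unlicensed consonant becomes the onset of a new syllable: /z/ → /zi/, /w/ → /wi/.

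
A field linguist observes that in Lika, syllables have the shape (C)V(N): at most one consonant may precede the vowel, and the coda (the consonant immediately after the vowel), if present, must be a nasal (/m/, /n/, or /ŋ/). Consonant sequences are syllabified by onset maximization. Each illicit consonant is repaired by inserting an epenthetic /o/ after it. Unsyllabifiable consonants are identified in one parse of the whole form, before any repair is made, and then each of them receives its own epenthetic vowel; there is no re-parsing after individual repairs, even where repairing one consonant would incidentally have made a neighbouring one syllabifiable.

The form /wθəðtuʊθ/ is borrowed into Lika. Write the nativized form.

Syllabifying with onset maximization leaves /w/, /ð/, /θ/ stranded (only a nasal (/m/, /n/, or /ŋ/) is licensed in coda position; onsets are limited to one consonant).
Epenthesis after each stranded consonant: /w/ → /wo/, /ð/ → /ðo/, /θ/ → /θo/.

woθəðotuʊθo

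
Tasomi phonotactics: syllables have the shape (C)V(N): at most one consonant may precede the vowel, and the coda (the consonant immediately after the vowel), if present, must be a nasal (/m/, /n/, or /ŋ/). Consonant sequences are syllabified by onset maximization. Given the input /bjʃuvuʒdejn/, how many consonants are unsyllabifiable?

5

The consonants /b/, /j/, /ʒ/, /j/, /n/ cannot be parsed into a legal (C)V(N) syllable (only a nasal (/m/, /n/, or /ŋ/) is licensed in coda position; onsets are limited to one consonant).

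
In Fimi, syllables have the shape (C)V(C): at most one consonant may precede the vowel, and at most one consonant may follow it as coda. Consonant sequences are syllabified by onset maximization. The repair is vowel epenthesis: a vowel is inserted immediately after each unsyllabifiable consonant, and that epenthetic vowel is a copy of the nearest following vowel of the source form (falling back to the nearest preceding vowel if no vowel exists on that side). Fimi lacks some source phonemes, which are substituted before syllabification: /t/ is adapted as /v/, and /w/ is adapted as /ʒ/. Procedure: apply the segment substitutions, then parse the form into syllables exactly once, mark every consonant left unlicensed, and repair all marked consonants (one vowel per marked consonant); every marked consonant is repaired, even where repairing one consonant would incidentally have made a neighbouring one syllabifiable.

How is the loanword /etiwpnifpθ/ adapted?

eviʒpinifpiθi

Substitution: /t/ → /v/, /w/ → /ʒ/, giving /eviʒpnifpθ/.
The consonants /p/, /p/, /θ/ cannot be parsed into a legal (C)V(C) syllable (at most one coda consonant is licensed; onsets are limited to one consonant).
Each unlicensed consonant becomes the onset of a new syllable: /p/ → /pi/, /p/ → /pi/, /θ/ → /θi/.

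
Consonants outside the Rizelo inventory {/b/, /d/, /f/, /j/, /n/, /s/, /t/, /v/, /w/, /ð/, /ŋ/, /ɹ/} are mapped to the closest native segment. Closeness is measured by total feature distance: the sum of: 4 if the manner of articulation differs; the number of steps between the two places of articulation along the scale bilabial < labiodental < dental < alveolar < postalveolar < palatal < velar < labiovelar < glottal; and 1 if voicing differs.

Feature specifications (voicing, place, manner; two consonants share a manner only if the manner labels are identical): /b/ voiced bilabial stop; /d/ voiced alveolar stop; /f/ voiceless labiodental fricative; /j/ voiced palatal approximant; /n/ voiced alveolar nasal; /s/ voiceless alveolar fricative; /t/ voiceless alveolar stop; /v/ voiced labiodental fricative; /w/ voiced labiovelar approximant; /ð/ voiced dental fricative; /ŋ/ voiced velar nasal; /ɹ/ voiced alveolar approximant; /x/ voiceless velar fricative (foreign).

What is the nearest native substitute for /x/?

/s/ is closest: same manner (fricative), place distance 3 (velar→alveolar), same voicing; total 3. Next closest is /f/ at distance 5.

s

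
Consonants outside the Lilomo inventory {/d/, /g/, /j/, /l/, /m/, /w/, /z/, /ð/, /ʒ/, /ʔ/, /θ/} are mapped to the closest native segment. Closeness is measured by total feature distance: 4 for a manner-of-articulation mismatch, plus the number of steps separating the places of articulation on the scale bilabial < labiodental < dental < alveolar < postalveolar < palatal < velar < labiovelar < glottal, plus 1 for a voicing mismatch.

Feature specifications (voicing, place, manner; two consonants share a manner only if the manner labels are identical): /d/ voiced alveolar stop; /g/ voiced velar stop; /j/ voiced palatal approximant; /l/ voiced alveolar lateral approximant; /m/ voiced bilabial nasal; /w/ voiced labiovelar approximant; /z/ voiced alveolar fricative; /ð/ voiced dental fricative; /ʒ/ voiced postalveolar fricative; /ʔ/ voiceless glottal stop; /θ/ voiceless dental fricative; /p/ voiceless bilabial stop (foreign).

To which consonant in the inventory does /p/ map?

d

/d/ is closest: same manner (stop), place distance 3 (bilabial→alveolar), voicing differs (+1); total 4. Next closest is /m/ at distance 5.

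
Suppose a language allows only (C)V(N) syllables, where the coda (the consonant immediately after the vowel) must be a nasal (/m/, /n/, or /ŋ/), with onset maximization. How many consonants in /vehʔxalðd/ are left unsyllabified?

Under (C)V(N), the unsyllabifiable consonants are /h/, /ʔ/, /l/, /ð/, /d/ (only a nasal (/m/, /n/, or /ŋ/) is licensed in coda position; onsets are limited to one consonant).

5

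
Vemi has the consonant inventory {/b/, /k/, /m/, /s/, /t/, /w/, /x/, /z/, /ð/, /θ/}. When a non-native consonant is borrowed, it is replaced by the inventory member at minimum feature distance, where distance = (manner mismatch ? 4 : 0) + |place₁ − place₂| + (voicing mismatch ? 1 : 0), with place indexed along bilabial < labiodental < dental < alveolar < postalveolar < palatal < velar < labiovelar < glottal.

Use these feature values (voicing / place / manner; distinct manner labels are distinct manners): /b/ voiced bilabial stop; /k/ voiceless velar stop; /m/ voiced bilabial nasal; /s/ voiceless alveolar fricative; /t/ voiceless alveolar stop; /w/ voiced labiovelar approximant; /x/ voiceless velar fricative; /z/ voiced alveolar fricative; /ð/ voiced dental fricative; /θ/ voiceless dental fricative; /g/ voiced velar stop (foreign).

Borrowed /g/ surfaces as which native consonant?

k

/k/ is closest: same manner (stop), place distance 0 (velar→velar), voicing differs (+1); total 1. Next closest is /t/ at distance 4.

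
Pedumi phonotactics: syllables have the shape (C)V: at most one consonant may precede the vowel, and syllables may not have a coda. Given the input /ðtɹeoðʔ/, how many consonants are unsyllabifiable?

4

The consonants /ð/, /t/, /ð/, /ʔ/ cannot be parsed into a legal (C)V syllable (no codas are permitted; onsets are limited to one consonant).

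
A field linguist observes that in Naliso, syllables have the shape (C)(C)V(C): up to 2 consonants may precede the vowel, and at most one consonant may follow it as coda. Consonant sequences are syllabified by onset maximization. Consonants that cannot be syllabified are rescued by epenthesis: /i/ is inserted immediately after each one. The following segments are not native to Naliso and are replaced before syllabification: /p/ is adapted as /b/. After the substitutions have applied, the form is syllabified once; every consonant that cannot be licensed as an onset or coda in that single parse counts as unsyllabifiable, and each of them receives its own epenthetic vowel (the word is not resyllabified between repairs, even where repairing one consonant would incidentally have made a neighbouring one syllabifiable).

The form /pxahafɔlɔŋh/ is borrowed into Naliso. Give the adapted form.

Substitution: /p/ → /b/, giving /bxahafɔlɔŋh/.
The consonants /h/ cannot be parsed into a legal (C)(C)V(C) syllable (at most one coda consonant is licensed; onsets may contain at most 2 consonants).
Each unlicensed consonant becomes the onset of a new syllable: /h/ → /hi/.

bxahafɔlɔŋhi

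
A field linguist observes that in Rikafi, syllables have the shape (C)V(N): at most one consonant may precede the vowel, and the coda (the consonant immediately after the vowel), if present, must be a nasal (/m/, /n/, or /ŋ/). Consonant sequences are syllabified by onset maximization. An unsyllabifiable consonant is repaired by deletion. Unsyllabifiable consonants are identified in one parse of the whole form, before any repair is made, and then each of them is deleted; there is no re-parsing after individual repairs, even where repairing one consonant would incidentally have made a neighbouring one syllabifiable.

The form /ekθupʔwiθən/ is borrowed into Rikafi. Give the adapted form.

eθuwiθən

Under (C)V(N), the unsyllabifiable consonants are /k/, /p/, /ʔ/ (only a nasal (/m/, /n/, or /ŋ/) is licensed in coda position; onsets are limited to one consonant).
Each unlicensed consonant is deleted: /k/, /p/, /ʔ/.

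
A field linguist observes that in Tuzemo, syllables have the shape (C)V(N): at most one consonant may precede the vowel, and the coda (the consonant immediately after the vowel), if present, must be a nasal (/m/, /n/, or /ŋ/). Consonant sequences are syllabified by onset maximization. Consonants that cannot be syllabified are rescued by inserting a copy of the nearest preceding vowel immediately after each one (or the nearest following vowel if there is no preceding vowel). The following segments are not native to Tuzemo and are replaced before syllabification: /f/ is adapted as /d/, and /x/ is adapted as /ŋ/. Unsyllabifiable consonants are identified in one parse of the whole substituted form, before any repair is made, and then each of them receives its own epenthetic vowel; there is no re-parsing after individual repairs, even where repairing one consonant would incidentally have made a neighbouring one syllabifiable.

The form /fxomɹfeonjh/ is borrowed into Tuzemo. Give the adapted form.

Substitution: /f/ → /d/, /x/ → /ŋ/, giving /dŋomɹdeonjh/.
Syllabifying with onset maximization leaves /d/, /ɹ/, /j/, /h/ stranded (only a nasal (/m/, /n/, or /ŋ/) is licensed in coda position; onsets are limited to one consonant).
Each unlicensed consonant becomes the onset of a new syllable: /d/ → /do/, /ɹ/ → /ɹo/, /j/ → /jo/, /h/ → /ho/.

doŋomɹodeonjoho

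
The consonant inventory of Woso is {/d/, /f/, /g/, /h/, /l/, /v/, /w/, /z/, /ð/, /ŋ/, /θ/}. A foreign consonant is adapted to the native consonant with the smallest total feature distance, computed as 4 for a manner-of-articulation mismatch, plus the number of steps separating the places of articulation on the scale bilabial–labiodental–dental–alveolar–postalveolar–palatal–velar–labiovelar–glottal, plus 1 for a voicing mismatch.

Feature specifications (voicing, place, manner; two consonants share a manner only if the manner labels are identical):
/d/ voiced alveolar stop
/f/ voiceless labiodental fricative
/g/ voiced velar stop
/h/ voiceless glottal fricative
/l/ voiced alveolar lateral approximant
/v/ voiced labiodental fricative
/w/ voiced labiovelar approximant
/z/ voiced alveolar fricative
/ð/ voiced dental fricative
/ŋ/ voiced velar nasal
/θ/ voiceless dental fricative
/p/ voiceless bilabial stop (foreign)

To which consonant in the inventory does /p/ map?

/d/ is closest: same manner (stop), place distance 3 (bilabial→alveolar), voicing differs (+1); total 4. Next closest is /f/ at distance 5.

d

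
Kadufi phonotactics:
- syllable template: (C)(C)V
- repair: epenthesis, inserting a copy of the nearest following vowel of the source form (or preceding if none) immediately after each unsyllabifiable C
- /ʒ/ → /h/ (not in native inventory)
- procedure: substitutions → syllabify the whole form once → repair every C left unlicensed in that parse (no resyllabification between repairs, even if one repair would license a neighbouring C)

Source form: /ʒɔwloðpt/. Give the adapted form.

Substitution: /ʒ/ → /h/, giving /hɔwloðpt/.
Syllabifying with onset maximization leaves /ð/, /p/, /t/ stranded (no codas are permitted; onsets may contain at most 2 consonants).
Epenthesis after each stranded consonant: /ð/ → /ðo/, /p/ → /po/, /t/ → /to/.

hɔwloðopoto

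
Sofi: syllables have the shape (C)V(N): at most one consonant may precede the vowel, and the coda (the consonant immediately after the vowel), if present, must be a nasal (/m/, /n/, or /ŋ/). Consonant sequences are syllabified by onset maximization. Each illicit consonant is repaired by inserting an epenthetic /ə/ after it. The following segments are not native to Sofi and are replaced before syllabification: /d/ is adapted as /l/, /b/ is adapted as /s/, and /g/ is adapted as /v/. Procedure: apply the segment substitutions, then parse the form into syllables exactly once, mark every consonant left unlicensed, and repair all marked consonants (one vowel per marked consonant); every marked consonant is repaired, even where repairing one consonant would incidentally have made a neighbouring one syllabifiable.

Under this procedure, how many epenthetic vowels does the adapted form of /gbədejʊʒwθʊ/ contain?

3

After substitution the input is /vsəlejʊʒwθʊ/.
The unsyllabifiable consonants are /v/, /ʒ/, /w/; each receives one epenthetic vowel.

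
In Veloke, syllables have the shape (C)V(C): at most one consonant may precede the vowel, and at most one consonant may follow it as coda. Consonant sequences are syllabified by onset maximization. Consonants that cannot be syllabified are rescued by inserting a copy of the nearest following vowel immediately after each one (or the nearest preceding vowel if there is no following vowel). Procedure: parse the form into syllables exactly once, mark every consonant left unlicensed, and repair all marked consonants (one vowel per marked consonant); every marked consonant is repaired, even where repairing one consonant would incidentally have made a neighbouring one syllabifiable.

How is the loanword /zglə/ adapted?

zəgələ

Under (C)V(C), the unsyllabifiable consonants are /z/, /g/ (at most one coda consonant is licensed; onsets are limited to one consonant).
Each unlicensed consonant becomes the onset of a new syllable: /z/ → /zə/, /g/ → /gə/.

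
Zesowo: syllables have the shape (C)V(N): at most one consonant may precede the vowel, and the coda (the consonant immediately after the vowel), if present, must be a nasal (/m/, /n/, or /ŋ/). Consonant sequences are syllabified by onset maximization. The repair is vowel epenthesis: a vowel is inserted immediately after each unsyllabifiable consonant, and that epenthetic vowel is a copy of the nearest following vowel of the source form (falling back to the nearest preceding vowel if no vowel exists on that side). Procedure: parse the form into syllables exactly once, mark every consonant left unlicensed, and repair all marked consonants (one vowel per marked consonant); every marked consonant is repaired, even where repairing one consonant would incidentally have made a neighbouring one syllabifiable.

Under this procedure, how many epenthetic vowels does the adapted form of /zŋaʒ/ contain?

The unsyllabifiable consonants are /z/, /ʒ/; each receives one epenthetic vowel.

2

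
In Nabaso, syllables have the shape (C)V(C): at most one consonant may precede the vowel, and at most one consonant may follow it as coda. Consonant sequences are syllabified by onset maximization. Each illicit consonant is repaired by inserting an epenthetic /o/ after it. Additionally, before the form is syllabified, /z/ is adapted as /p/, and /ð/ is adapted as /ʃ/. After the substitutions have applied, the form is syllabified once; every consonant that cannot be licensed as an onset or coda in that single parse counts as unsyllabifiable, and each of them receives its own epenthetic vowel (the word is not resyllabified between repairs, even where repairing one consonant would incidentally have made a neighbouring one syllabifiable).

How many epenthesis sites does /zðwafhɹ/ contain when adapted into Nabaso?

After substitution the input is /pʃwafhɹ/.
The unsyllabifiable consonants are /p/, /ʃ/, /h/, /ɹ/; each receives one epenthetic vowel.

4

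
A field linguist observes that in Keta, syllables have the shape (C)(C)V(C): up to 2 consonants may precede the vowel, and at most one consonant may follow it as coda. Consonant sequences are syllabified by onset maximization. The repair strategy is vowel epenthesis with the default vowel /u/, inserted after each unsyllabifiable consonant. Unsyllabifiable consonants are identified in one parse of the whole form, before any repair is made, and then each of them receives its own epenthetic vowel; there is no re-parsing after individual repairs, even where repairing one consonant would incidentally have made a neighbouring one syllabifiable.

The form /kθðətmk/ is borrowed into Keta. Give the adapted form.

Under (C)(C)V(C), the unsyllabifiable consonants are /k/, /m/, /k/ (at most one coda consonant is licensed; onsets may contain at most 2 consonants).
Each unlicensed consonant becomes the onset of a new syllable: /k/ → /ku/, /m/ → /mu/, /k/ → /ku/.

kuθðətmuku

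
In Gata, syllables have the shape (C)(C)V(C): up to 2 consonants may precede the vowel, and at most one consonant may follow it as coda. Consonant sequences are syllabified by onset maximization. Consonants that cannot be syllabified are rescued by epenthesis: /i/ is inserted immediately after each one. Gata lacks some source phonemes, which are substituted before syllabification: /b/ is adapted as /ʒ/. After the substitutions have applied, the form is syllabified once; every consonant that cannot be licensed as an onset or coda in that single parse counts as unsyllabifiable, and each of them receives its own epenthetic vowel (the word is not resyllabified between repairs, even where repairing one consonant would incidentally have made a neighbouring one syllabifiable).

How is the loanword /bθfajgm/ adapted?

Substitution: /b/ → /ʒ/, giving /ʒθfajgm/.
Syllabifying with onset maximization leaves /ʒ/, /g/, /m/ stranded (at most one coda consonant is licensed; onsets may contain at most 2 consonants).
Inserting the epenthetic vowel yields /ʒ/ → /ʒi/, /g/ → /gi/, /m/ → /mi/.

ʒiθfajgimi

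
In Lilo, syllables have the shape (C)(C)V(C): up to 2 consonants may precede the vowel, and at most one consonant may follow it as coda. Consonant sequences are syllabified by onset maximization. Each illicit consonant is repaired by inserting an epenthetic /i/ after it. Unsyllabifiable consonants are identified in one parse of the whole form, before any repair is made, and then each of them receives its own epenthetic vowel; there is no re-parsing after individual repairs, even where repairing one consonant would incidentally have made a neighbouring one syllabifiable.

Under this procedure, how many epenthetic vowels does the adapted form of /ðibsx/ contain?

2

The unsyllabifiable consonants are /s/, /x/; each receives one epenthetic vowel.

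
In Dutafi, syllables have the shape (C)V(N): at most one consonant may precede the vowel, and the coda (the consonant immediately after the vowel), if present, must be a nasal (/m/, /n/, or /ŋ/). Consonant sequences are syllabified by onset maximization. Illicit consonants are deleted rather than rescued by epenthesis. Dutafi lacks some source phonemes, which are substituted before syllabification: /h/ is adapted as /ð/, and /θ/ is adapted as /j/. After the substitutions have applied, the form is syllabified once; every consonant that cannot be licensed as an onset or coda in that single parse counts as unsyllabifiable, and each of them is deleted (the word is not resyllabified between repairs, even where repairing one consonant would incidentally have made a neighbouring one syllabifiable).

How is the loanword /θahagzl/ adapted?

jaða

Substitution: /θ/ → /j/, /h/ → /ð/, giving /jaðagzl/.
Under (C)V(N), the unsyllabifiable consonants are /g/, /z/, /l/ (only a nasal (/m/, /n/, or /ŋ/) is licensed in coda position; onsets are limited to one consonant).
Deletion applies to /g/, /z/, /l/.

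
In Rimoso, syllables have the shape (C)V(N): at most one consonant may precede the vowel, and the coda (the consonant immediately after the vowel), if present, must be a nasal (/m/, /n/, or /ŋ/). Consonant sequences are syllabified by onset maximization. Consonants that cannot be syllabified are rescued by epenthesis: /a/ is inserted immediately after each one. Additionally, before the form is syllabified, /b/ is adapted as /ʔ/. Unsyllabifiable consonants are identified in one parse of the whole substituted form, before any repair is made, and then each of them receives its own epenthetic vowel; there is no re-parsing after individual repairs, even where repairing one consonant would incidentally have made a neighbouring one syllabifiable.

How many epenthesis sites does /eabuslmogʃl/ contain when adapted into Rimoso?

After substitution the input is /eaʔuslmogʃl/.
The unsyllabifiable consonants are /s/, /l/, /g/, /ʃ/, /l/; each receives one epenthetic vowel.

5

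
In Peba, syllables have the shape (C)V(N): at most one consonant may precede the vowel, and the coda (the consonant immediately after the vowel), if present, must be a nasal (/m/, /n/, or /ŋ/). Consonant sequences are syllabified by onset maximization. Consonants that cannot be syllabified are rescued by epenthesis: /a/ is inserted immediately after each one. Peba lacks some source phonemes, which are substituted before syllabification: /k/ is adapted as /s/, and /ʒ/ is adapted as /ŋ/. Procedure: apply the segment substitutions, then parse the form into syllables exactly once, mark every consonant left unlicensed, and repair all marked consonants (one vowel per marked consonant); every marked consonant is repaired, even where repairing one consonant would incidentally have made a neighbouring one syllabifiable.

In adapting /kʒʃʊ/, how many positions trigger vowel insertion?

2

After substitution the input is /sŋʃʊ/.
The unsyllabifiable consonants are /s/, /ŋ/; each receives one epenthetic vowel.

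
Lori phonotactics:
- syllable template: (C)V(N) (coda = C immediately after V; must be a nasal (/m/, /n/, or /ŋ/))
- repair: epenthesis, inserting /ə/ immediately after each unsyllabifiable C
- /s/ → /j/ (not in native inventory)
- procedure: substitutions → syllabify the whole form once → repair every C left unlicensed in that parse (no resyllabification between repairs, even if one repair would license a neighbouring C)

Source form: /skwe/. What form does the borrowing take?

jəkəwe

Substitution: /s/ → /j/, giving /jkwe/.
The consonants /j/, /k/ cannot be parsed into a legal (C)V(N) syllable (only a nasal (/m/, /n/, or /ŋ/) is licensed in coda position; onsets are limited to one consonant).
Inserting the epenthetic vowel yields /j/ → /jə/, /k/ → /kə/.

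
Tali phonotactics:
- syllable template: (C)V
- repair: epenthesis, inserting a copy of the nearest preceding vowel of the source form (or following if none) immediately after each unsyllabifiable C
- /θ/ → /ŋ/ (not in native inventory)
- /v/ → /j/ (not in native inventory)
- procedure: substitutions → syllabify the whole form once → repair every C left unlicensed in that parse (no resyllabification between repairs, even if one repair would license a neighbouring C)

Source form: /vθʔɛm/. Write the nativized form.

jɛŋɛʔɛmɛ

Substitution: /v/ → /j/, /θ/ → /ŋ/, giving /jŋʔɛm/.
Under (C)V, the unsyllabifiable consonants are /j/, /ŋ/, /m/ (no codas are permitted; onsets are limited to one consonant).
Epenthesis after each stranded consonant: /j/ → /jɛ/, /ŋ/ → /ŋɛ/, /m/ → /mɛ/.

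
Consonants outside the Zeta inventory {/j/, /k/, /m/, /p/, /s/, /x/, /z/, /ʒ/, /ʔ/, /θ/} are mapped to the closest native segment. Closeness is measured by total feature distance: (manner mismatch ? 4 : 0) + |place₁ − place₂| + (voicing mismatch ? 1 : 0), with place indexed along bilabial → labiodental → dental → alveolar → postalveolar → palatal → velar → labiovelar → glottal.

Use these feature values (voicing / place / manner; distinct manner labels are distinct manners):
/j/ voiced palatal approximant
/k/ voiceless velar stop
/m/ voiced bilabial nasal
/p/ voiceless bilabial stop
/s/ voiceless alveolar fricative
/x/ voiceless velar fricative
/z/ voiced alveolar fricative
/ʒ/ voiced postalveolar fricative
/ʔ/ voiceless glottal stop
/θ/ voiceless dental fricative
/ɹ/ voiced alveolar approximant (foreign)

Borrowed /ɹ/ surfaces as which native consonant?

j

/j/ is closest: same manner (approximant), place distance 2 (alveolar→palatal), same voicing; total 2. Next closest is /z/ at distance 4.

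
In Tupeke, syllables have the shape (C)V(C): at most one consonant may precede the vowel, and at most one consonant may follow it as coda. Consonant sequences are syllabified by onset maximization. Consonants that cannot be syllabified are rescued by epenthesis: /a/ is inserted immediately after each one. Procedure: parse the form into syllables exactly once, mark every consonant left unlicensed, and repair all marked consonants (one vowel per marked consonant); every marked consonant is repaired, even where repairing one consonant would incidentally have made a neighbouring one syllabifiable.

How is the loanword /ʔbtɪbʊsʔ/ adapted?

Under (C)V(C), the unsyllabifiable consonants are /ʔ/, /b/, /ʔ/ (at most one coda consonant is licensed; onsets are limited to one consonant).
Each unlicensed consonant becomes the onset of a new syllable: /ʔ/ → /ʔa/, /b/ → /ba/, /ʔ/ → /ʔa/.

ʔabatɪbʊsʔa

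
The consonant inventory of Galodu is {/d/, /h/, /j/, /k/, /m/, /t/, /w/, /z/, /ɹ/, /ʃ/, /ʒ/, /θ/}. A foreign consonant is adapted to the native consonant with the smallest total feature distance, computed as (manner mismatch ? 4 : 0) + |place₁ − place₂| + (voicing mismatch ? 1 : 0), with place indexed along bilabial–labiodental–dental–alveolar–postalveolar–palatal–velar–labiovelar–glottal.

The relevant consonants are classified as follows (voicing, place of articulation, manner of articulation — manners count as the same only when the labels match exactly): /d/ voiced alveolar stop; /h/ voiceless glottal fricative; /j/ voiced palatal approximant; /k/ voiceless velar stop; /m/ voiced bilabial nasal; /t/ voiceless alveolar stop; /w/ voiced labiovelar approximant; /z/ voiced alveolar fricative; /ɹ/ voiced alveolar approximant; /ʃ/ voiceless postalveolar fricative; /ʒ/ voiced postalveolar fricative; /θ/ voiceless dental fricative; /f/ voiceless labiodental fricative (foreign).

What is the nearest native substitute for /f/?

θ

/θ/ is closest: same manner (fricative), place distance 1 (labiodental→dental), same voicing; total 1. Next closest is /z/ at distance 3.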